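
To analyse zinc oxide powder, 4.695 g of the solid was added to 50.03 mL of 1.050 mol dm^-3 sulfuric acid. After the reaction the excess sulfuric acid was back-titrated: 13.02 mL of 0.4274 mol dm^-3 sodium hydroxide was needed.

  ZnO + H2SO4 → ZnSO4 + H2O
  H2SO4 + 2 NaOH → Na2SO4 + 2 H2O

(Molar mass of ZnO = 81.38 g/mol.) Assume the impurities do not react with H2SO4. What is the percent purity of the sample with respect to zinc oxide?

n(H2SO4) added = 0.05003 × 1.050 = 0.05253 mol
n(NaOH) used in back-titration = 0.01302 × 0.4274 = 5.565 × 10^-3 mol
From the 1:2 ratio, n(H2SO4) left over = 1/2 × 5.565 × 10^-3 = 2.782 × 10^-3 mol
n(H2SO4) consumed by analyte = 0.05253 − 2.782 × 10^-3 = 0.04975 mol
n(ZnO) = 0.04975 mol (1:1 ratio)
mass of ZnO = 0.04975 × 81.38 = 4.049 g
% ZnO = 4.049 / 4.695 × 100 = 86.23 %

86.23 %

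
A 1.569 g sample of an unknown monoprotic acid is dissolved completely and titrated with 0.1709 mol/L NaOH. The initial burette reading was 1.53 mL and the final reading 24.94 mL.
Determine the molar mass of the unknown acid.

392.2 g/mol

n(NaOH) = 0.02341 L × 0.1709 mol/L = 4.001 × 10^-3 mol
n(HA) = 4.001 × 10^-3 mol (1:1 ratio)
M = m / n = 1.569 g / 4.001 × 10^-3 mol = 392.2 g/mol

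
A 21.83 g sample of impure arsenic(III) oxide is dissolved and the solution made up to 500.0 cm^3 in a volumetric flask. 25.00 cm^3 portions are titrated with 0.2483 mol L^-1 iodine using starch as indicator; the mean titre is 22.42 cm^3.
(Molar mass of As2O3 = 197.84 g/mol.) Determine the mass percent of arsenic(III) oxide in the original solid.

As2O3 + 2 I2 + 2 H2O → As2O5 + 4 HI
n(I2) per titration = 0.02242 × 0.2483 = 5.567 × 10^-3 mol
From the 1:2 ratio, n(As2O3) in each aliquot = 1/2 × 5.567 × 10^-3 = 2.783 × 10^-3 mol
n(As2O3) in the whole flask = 2.783 × 10^-3 × 500.0/25.00 = 0.05567 mol
mass of As2O3 = 0.05567 × 197.84 = 11.01 g
% As2O3 = 11.01 / 21.83 × 100 = 50.45 %

50.45 %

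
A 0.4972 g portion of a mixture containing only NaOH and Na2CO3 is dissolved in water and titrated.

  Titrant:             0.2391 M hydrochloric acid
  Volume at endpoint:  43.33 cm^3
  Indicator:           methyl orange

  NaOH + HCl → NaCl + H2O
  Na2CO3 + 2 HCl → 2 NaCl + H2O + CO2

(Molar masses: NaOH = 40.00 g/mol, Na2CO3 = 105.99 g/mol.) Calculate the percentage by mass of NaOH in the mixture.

n(HCl) = 0.04333 × 0.2391 = 0.01036 mol
Let x = n(NaOH), y = n(Na2CO3).
Titrant: 1x + 2y = 0.01036;  mass: 40.00x + 105.99y = 0.4972
Solving, x = 3.989 × 10^-3 mol, y = 3.186 × 10^-3 mol
mass of NaOH = 3.989 × 10^-3 × 40.00 = 0.1596 g
% NaOH = 0.1596 / 0.4972 × 100 = 32.09 %

32.09 %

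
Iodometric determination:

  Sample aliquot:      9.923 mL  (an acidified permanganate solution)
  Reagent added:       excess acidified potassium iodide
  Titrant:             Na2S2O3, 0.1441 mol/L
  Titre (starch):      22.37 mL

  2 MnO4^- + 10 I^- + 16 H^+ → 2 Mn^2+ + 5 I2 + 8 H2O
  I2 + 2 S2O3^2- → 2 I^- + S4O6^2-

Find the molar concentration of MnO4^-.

n(S2O3^2-) = 0.02237 × 0.1441 = 3.224 × 10^-3 mol
n(I2) = n(S2O3^2-)/2 = 1.612 × 10^-3 mol
From the 2:5 ratio, n(MnO4^-) in the aliquot = 2/5 × 1.612 × 10^-3 = 6.447 × 10^-4 mol
[MnO4^-] = 6.447 × 10^-4 / 0.009923 = 0.06497 mol/L

0.06497 mol/L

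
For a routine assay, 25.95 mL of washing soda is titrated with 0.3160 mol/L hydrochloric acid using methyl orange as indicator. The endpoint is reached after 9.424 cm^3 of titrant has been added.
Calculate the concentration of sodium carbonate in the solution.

0.05738 mol/L

Na2CO3 + 2 HCl → 2 NaCl + H2O + CO2
n(HCl) = 0.009424 L × 0.3160 mol/L = 2.978 × 10^-3 mol
From the 1:2 mole ratio, n(Na2CO3) = 1/2 × 2.978 × 10^-3 = 1.489 × 10^-3 mol
[Na2CO3] = 1.489 × 10^-3 mol / 0.02595 L = 0.05738 mol/L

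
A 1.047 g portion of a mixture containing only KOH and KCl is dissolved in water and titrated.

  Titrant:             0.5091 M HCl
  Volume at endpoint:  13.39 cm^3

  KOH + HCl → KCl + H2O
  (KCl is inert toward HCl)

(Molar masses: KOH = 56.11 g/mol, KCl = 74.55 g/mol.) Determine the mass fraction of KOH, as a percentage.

36.53 %

n(HCl) = 0.01339 × 0.5091 = 6.817 × 10^-3 mol
Let x = n(KOH), y = n(KCl).
Titrant: 1x = 6.817 × 10^-3;  mass: 56.11x + 74.55y = 1.047
Solving, x = 6.817 × 10^-3 mol, y = 8.914 × 10^-3 mol
mass of KOH = 6.817 × 10^-3 × 56.11 = 0.3825 g
% KOH = 0.3825 / 1.047 × 100 = 36.53 %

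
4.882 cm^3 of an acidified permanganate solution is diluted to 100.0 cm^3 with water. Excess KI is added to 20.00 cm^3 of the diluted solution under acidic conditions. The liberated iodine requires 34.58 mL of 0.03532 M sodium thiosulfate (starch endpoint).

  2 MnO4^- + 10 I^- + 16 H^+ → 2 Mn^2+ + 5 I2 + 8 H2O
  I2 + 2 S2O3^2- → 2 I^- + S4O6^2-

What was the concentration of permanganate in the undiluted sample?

n(S2O3^2-) = 0.03458 × 0.03532 = 1.221 × 10^-3 mol
n(I2) = n(S2O3^2-)/2 = 6.107 × 10^-4 mol
From the 2:5 ratio, n(MnO4^-) in the aliquot = 2/5 × 6.107 × 10^-4 = 2.443 × 10^-4 mol
[MnO4^-]_dilute = 2.443 × 10^-4 / 0.02000 = 0.01221 mol/L
[MnO4^-]_original = 0.01221 × 100.0/4.882 = 0.2502 mol/L

0.2502 M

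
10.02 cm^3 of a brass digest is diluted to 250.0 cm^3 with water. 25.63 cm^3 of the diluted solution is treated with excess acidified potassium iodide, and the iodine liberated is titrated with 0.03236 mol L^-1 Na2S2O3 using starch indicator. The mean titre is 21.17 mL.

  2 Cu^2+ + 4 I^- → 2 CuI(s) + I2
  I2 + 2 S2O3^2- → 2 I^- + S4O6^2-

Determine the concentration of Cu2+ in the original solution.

0.6669 mol/L

n(S2O3^2-) = 0.02117 × 0.03236 = 6.851 × 10^-4 mol
n(I2) = n(S2O3^2-)/2 = 3.425 × 10^-4 mol
From the 2:1 ratio, n(Cu2+) in the aliquot = 2/1 × 3.425 × 10^-4 = 6.851 × 10^-4 mol
[Cu2+]_dilute = 6.851 × 10^-4 / 0.02563 = 0.02673 mol/L
[Cu2+]_original = 0.02673 × 250.0/10.02 = 0.6669 mol/L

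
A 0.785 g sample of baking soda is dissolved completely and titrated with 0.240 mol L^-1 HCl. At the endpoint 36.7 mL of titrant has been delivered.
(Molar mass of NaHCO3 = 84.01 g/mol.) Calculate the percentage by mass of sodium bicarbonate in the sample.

94.3 %

NaHCO3 + HCl → NaCl + H2O + CO2
n(HCl) = 0.0367 L × 0.240 mol/L = 8.81 × 10^-3 mol
n(NaHCO3) = 8.81 × 10^-3 mol (1:1 ratio)
mass of NaHCO3 = 8.81 × 10^-3 × 84.01 g/mol = 0.740 g
% NaHCO3 = 0.740 / 0.785 × 100 = 94.3 %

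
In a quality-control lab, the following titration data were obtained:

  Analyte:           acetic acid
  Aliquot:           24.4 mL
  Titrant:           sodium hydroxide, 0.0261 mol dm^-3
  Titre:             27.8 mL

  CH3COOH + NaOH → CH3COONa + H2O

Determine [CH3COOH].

n(NaOH) = 0.0278 L × 0.0261 mol/L = 7.26 × 10^-4 mol
n(CH3COOH) = 7.26 × 10^-4 mol (1:1 mole ratio)
[CH3COOH] = 7.26 × 10^-4 mol / 0.0244 L = 0.0297 mol/L

0.0297 mol/L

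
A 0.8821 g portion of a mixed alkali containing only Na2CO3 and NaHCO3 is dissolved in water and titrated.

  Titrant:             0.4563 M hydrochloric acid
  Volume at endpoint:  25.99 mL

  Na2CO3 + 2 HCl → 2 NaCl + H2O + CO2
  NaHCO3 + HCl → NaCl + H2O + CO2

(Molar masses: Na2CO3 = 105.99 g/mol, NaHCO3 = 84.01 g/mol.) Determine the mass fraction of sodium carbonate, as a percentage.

22.12 %

n(HCl) = 0.02599 × 0.4563 = 0.01186 mol
Let x = n(Na2CO3), y = n(NaHCO3).
Titrant: 2x + 1y = 0.01186;  mass: 105.99x + 84.01y = 0.8821
Solving, x = 1.841 × 10^-3 mol, y = 8.177 × 10^-3 mol
mass of Na2CO3 = 1.841 × 10^-3 × 105.99 = 0.1951 g
% Na2CO3 = 0.1951 / 0.8821 × 100 = 22.12 %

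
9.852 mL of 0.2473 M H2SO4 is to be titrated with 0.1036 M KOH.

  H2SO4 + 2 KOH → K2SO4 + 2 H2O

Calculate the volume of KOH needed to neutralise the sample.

47.03 mL

n(H2SO4) = 0.009852 L × 0.2473 mol/L = 2.436 × 10^-3 mol
From the 2:1 stoichiometry, n(KOH) = 2/1 × 2.436 × 10^-3 = 4.873 × 10^-3 mol
V(KOH) = 4.873 × 10^-3 mol / 0.1036 mol/L = 0.04703 L = 47.03 mL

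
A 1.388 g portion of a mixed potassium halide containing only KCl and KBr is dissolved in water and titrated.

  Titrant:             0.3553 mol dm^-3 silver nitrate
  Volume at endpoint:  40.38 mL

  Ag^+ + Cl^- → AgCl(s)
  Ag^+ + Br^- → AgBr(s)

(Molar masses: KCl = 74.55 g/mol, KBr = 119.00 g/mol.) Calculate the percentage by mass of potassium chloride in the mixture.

38.58 %

n(AgNO3) = 0.04038 × 0.3553 = 0.01435 mol
Let x = n(KCl), y = n(KBr).
Titrant: 1x + 1y = 0.01435;  mass: 74.55x + 119.00y = 1.388
Solving, x = 7.183 × 10^-3 mol, y = 7.164 × 10^-3 mol
mass of KCl = 7.183 × 10^-3 × 74.55 = 0.5355 g
% KCl = 0.5355 / 1.388 × 100 = 38.58 %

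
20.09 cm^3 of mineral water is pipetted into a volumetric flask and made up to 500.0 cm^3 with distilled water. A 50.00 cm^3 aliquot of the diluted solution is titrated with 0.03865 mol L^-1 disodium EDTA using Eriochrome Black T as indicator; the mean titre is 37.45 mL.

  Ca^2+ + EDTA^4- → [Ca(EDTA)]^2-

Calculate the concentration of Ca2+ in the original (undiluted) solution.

n(EDTA) = 0.03745 × 0.03865 = 1.447 × 10^-3 mol
n(Ca2+) in the aliquot = 1.447 × 10^-3 mol (1:1 ratio)
[Ca2+]_dilute = 1.447 × 10^-3 / 0.05000 = 0.02895 mol/L
Dilution factor = 500.0 / 20.09 = 24.89
[Ca2+]_stock = 0.02895 × 24.89 = 0.7205 mol/L

0.7205 mol/L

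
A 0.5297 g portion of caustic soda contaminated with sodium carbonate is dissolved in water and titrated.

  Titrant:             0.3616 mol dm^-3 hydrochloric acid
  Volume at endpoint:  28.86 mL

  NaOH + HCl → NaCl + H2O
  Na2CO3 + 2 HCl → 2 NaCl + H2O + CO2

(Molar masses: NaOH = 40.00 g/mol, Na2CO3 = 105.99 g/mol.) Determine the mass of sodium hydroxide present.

n(HCl) = 0.02886 × 0.3616 = 0.01044 mol
Let x = n(NaOH), y = n(Na2CO3).
Titrant: 1x + 2y = 0.01044;  mass: 40.00x + 105.99y = 0.5297
Solving, x = 1.796 × 10^-3 mol, y = 4.320 × 10^-3 mol
mass of NaOH = 1.796 × 10^-3 × 40.00 = 0.07186 g

0.07186 g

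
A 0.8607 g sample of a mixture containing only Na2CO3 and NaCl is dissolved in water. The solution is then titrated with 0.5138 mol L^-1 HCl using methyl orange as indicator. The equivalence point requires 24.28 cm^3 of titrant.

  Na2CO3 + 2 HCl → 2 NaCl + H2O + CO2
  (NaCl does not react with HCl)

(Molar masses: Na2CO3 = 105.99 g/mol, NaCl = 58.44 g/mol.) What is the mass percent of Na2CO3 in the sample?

76.81 %

n(HCl) = 0.02428 × 0.5138 = 0.01248 mol
Let x = n(Na2CO3), y = n(NaCl).
Titrant: 2x = 0.01248;  mass: 105.99x + 58.44y = 0.8607
Solving, x = 6.238 × 10^-3 mol, y = 3.415 × 10^-3 mol
mass of Na2CO3 = 6.238 × 10^-3 × 105.99 = 0.6611 g
% Na2CO3 = 0.6611 / 0.8607 × 100 = 76.81 %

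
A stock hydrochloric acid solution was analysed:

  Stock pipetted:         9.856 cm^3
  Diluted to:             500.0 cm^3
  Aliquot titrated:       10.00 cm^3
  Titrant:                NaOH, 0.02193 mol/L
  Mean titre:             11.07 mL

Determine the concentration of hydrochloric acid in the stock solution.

1.232 mol/L

HCl + NaOH → NaCl + H2O
n(NaOH) = 0.01107 × 0.02193 = 2.428 × 10^-4 mol
n(HCl) in the aliquot = 2.428 × 10^-4 mol (1:1 ratio)
[HCl]_dilute = 2.428 × 10^-4 / 0.01000 = 0.02428 mol/L
Dilution factor = 500.0 / 9.856 = 50.73
[HCl]_stock = 0.02428 × 50.73 = 1.232 mol/L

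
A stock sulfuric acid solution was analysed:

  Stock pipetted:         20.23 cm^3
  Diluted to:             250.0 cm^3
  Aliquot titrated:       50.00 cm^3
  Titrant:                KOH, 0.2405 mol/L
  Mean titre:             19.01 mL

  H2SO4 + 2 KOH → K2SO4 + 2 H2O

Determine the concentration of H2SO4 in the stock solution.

0.5650 mol/L

n(KOH) = 0.01901 × 0.2405 = 4.572 × 10^-3 mol
From the 1:2 ratio, n(H2SO4) in the aliquot = 1/2 × 4.572 × 10^-3 = 2.286 × 10^-3 mol
[H2SO4]_dilute = 2.286 × 10^-3 / 0.05000 = 0.04572 mol/L
Dilution factor = 250.0 / 20.23 = 12.36
[H2SO4]_stock = 0.04572 × 12.36 = 0.5650 mol/L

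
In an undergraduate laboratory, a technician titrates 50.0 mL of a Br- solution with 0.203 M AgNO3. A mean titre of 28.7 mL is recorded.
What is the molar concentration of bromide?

Ag^+ + Br^- → AgBr(s)
n(AgNO3) = 0.0287 L × 0.203 mol/L = 5.83 × 10^-3 mol
n(Br-) = 5.83 × 10^-3 mol (1:1 mole ratio)
[Br-] = 5.83 × 10^-3 mol / 0.0500 L = 0.117 mol/L

0.117 M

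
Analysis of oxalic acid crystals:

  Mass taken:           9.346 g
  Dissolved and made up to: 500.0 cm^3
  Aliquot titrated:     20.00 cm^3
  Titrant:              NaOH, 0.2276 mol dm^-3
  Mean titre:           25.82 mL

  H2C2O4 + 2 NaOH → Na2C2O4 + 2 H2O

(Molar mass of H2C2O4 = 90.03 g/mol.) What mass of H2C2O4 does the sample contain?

6.613 g

n(NaOH) per titration = 0.02582 × 0.2276 = 5.877 × 10^-3 mol
From the 1:2 ratio, n(H2C2O4) in each aliquot = 1/2 × 5.877 × 10^-3 = 2.938 × 10^-3 mol
n(H2C2O4) in the whole flask = 2.938 × 10^-3 × 500.0/20.00 = 0.07346 mol
mass of H2C2O4 = 0.07346 × 90.03 = 6.613 g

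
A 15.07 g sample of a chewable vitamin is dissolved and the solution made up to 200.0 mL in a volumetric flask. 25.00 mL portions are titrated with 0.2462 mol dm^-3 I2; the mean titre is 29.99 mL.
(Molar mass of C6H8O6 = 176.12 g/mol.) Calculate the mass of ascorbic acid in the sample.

10.40 g

C6H8O6 + I2 → C6H6O6 + 2 HI
n(I2) per titration = 0.02999 × 0.2462 = 7.384 × 10^-3 mol
n(C6H8O6) in each aliquot = 7.384 × 10^-3 mol (1:1 ratio)
n(C6H8O6) in the whole flask = 7.384 × 10^-3 × 200.0/25.00 = 0.05907 mol
mass of C6H8O6 = 0.05907 × 176.12 = 10.40 g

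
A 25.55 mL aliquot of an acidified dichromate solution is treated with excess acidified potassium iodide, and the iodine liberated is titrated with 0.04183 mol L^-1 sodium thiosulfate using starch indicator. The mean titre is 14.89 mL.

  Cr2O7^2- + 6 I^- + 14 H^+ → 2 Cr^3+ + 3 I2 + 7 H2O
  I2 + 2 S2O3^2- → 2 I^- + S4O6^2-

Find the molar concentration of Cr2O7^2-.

n(S2O3^2-) = 0.01489 × 0.04183 = 6.228 × 10^-4 mol
n(I2) = n(S2O3^2-)/2 = 3.114 × 10^-4 mol
From the 1:3 ratio, n(Cr2O7^2-) in the aliquot = 1/3 × 3.114 × 10^-4 = 1.038 × 10^-4 mol
[Cr2O7^2-] = 1.038 × 10^-4 / 0.02555 = 0.004063 mol/L

0.004063 mol/L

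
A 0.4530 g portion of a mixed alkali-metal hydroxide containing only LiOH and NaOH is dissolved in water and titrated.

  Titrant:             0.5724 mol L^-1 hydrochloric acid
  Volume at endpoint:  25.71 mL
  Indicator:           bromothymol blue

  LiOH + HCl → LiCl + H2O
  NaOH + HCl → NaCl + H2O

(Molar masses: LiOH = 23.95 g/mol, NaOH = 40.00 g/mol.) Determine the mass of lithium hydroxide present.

0.2024 g

n(HCl) = 0.02571 × 0.5724 = 0.01472 mol
Let x = n(LiOH), y = n(NaOH).
Titrant: 1x + 1y = 0.01472;  mass: 23.95x + 40.00y = 0.4530
Solving, x = 8.452 × 10^-3 mol, y = 6.264 × 10^-3 mol
mass of LiOH = 8.452 × 10^-3 × 23.95 = 0.2024 g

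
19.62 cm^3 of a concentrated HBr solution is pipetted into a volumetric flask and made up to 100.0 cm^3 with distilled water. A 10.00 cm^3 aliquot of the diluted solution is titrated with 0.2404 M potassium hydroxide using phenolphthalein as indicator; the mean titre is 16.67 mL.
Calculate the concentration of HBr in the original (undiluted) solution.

HBr + KOH → KBr + H2O
n(KOH) = 0.01667 × 0.2404 = 4.007 × 10^-3 mol
n(HBr) in the aliquot = 4.007 × 10^-3 mol (1:1 ratio)
[HBr]_dilute = 4.007 × 10^-3 / 0.01000 = 0.4007 mol/L
Dilution factor = 100.0 / 19.62 = 5.097
[HBr]_stock = 0.4007 × 5.097 = 2.043 mol/L

2.043 M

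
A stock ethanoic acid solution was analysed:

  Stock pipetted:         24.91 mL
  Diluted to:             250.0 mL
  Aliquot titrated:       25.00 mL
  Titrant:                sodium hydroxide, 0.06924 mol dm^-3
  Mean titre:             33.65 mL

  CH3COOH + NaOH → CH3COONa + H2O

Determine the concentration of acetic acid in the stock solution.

0.9353 mol/L

n(NaOH) = 0.03365 × 0.06924 = 2.330 × 10^-3 mol
n(CH3COOH) in the aliquot = 2.330 × 10^-3 mol (1:1 ratio)
[CH3COOH]_dilute = 2.330 × 10^-3 / 0.02500 = 0.09320 mol/L
Dilution factor = 250.0 / 24.91 = 10.04
[CH3COOH]_stock = 0.09320 × 10.04 = 0.9353 mol/L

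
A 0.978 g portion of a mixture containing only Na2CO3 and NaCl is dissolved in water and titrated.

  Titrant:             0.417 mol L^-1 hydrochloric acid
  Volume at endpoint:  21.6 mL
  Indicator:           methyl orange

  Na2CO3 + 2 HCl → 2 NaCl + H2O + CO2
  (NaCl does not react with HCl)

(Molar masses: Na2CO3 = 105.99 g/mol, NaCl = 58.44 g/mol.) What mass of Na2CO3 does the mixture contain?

0.477 g

n(HCl) = 0.0216 × 0.417 = 9.01 × 10^-3 mol
Let x = n(Na2CO3), y = n(NaCl).
Titrant: 2x = 9.01 × 10^-3;  mass: 105.99x + 58.44y = 0.978
Solving, x = 4.50 × 10^-3 mol, y = 8.57 × 10^-3 mol
mass of Na2CO3 = 4.50 × 10^-3 × 105.99 = 0.477 g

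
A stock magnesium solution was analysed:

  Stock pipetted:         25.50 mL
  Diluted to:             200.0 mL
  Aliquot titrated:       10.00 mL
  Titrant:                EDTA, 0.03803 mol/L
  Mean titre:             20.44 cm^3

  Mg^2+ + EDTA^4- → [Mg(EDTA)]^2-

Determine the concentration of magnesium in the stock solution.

0.6097 mol/L

n(EDTA) = 0.02044 × 0.03803 = 7.773 × 10^-4 mol
n(Mg2+) in the aliquot = 7.773 × 10^-4 mol (1:1 ratio)
[Mg2+]_dilute = 7.773 × 10^-4 / 0.01000 = 0.07773 mol/L
Dilution factor = 200.0 / 25.50 = 7.843
[Mg2+]_stock = 0.07773 × 7.843 = 0.6097 mol/L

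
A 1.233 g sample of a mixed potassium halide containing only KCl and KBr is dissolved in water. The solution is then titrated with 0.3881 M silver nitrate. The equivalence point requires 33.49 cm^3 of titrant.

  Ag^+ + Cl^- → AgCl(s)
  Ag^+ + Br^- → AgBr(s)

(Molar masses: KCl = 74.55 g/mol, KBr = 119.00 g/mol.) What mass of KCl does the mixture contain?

0.5261 g

n(AgNO3) = 0.03349 × 0.3881 = 0.01300 mol
Let x = n(KCl), y = n(KBr).
Titrant: 1x + 1y = 0.01300;  mass: 74.55x + 119.00y = 1.233
Solving, x = 7.057 × 10^-3 mol, y = 5.940 × 10^-3 mol
mass of KCl = 7.057 × 10^-3 × 74.55 = 0.5261 g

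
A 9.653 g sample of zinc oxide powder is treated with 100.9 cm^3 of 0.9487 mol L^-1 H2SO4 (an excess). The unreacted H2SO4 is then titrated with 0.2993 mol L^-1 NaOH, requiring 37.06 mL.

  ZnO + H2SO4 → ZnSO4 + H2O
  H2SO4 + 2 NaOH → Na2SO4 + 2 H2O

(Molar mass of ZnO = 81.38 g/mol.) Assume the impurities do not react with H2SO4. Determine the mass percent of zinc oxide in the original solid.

n(H2SO4) added = 0.1009 × 0.9487 = 0.09572 mol
n(NaOH) used in back-titration = 0.03706 × 0.2993 = 0.01109 mol
From the 1:2 ratio, n(H2SO4) left over = 1/2 × 0.01109 = 5.546 × 10^-3 mol
n(H2SO4) consumed by analyte = 0.09572 − 5.546 × 10^-3 = 0.09018 mol
n(ZnO) = 0.09018 mol (1:1 ratio)
mass of ZnO = 0.09018 × 81.38 = 7.339 g
% ZnO = 7.339 / 9.653 × 100 = 76.02 %

76.02 %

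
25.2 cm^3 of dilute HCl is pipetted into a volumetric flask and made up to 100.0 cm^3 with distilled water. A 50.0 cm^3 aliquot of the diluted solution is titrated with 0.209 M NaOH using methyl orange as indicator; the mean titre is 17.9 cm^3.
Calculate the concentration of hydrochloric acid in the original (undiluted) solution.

HCl + NaOH → NaCl + H2O
n(NaOH) = 0.0179 × 0.209 = 3.74 × 10^-3 mol
n(HCl) in the aliquot = 3.74 × 10^-3 mol (1:1 ratio)
[HCl]_dilute = 3.74 × 10^-3 / 0.0500 = 0.0748 mol/L
Dilution factor = 100.0 / 25.2 = 3.968
[HCl]_stock = 0.0748 × 3.968 = 0.297 mol/L

0.297 M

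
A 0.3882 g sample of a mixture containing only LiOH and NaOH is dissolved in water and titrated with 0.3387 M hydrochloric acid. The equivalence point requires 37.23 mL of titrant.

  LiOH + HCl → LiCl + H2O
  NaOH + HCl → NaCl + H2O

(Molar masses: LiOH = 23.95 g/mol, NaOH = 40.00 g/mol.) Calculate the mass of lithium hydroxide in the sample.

0.1734 g

n(HCl) = 0.03723 × 0.3387 = 0.01261 mol
Let x = n(LiOH), y = n(NaOH).
Titrant: 1x + 1y = 0.01261;  mass: 23.95x + 40.00y = 0.3882
Solving, x = 7.239 × 10^-3 mol, y = 5.370 × 10^-3 mol
mass of LiOH = 7.239 × 10^-3 × 23.95 = 0.1734 g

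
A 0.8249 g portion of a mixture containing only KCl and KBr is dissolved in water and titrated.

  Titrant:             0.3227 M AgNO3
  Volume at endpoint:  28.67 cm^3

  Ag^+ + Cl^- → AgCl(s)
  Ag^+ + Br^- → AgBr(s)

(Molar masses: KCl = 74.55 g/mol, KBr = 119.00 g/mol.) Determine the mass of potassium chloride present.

n(AgNO3) = 0.02867 × 0.3227 = 9.252 × 10^-3 mol
Let x = n(KCl), y = n(KBr).
Titrant: 1x + 1y = 9.252 × 10^-3;  mass: 74.55x + 119.00y = 0.8249
Solving, x = 6.211 × 10^-3 mol, y = 3.041 × 10^-3 mol
mass of KCl = 6.211 × 10^-3 × 74.55 = 0.4630 g

0.4630 g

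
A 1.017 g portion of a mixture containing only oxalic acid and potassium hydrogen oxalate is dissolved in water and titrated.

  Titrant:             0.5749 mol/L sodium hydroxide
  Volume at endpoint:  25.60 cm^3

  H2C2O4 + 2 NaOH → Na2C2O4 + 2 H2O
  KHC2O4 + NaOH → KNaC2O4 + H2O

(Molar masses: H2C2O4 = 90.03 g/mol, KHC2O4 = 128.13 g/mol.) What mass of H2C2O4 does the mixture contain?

0.4705 g

n(NaOH) = 0.02560 × 0.5749 = 0.01472 mol
Let x = n(H2C2O4), y = n(KHC2O4).
Titrant: 2x + 1y = 0.01472;  mass: 90.03x + 128.13y = 1.017
Solving, x = 5.226 × 10^-3 mol, y = 4.265 × 10^-3 mol
mass of H2C2O4 = 5.226 × 10^-3 × 90.03 = 0.4705 g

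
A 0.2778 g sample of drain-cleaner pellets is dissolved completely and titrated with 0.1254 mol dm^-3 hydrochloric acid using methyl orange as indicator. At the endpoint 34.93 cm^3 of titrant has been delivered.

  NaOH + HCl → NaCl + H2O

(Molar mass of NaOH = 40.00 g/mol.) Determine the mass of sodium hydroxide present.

0.1752 g

n(HCl) = 0.03493 L × 0.1254 mol/L = 4.380 × 10^-3 mol
n(NaOH) = 4.380 × 10^-3 mol (1:1 ratio)
mass of NaOH = 4.380 × 10^-3 × 40.00 g/mol = 0.1752 g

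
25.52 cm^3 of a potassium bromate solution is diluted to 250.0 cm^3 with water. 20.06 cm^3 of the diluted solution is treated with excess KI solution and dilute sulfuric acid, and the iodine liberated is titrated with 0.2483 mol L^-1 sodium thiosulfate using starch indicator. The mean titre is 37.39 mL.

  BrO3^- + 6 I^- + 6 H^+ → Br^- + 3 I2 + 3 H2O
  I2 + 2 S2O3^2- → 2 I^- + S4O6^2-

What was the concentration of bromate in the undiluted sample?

0.7556 mol/L

n(S2O3^2-) = 0.03739 × 0.2483 = 9.284 × 10^-3 mol
n(I2) = n(S2O3^2-)/2 = 4.642 × 10^-3 mol
From the 1:3 ratio, n(BrO3^-) in the aliquot = 1/3 × 4.642 × 10^-3 = 1.547 × 10^-3 mol
[BrO3^-]_dilute = 1.547 × 10^-3 / 0.02006 = 0.07713 mol/L
[BrO3^-]_original = 0.07713 × 250.0/25.52 = 0.7556 mol/L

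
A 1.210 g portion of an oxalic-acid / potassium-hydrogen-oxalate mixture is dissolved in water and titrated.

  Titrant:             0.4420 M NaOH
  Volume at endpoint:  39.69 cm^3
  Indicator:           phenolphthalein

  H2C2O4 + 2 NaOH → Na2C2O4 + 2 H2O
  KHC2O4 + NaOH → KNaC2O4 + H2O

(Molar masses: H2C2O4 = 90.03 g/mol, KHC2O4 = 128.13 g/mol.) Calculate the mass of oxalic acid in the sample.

0.5621 g

n(NaOH) = 0.03969 × 0.4420 = 0.01754 mol
Let x = n(H2C2O4), y = n(KHC2O4).
Titrant: 2x + 1y = 0.01754;  mass: 90.03x + 128.13y = 1.210
Solving, x = 6.243 × 10^-3 mol, y = 5.057 × 10^-3 mol
mass of H2C2O4 = 6.243 × 10^-3 × 90.03 = 0.5621 g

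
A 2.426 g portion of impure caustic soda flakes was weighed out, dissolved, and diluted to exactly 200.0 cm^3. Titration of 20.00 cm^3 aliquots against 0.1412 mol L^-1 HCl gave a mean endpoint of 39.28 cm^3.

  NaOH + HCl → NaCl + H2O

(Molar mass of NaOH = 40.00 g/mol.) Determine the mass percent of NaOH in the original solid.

91.45 %

n(HCl) per titration = 0.03928 × 0.1412 = 5.546 × 10^-3 mol
n(NaOH) in each aliquot = 5.546 × 10^-3 mol (1:1 ratio)
n(NaOH) in the whole flask = 5.546 × 10^-3 × 200.0/20.00 = 0.05546 mol
mass of NaOH = 0.05546 × 40.00 = 2.219 g
% NaOH = 2.219 / 2.426 × 100 = 91.45 %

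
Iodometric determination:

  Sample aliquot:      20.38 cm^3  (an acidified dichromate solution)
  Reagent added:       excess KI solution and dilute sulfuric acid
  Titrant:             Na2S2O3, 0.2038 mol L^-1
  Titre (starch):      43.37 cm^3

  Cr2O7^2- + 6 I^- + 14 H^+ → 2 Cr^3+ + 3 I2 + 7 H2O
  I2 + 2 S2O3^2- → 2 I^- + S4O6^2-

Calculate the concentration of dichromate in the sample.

0.07228 mol/L

n(S2O3^2-) = 0.04337 × 0.2038 = 8.839 × 10^-3 mol
n(I2) = n(S2O3^2-)/2 = 4.419 × 10^-3 mol
From the 1:3 ratio, n(Cr2O7^2-) in the aliquot = 1/3 × 4.419 × 10^-3 = 1.473 × 10^-3 mol
[Cr2O7^2-] = 1.473 × 10^-3 / 0.02038 = 0.07228 mol/L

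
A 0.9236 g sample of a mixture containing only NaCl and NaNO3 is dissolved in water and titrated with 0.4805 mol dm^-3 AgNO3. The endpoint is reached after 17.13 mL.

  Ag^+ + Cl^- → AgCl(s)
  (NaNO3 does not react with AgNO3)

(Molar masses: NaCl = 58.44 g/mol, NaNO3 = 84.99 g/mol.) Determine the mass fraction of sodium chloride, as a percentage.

n(AgNO3) = 0.01713 × 0.4805 = 8.231 × 10^-3 mol
Let x = n(NaCl), y = n(NaNO3).
Titrant: 1x = 8.231 × 10^-3;  mass: 58.44x + 84.99y = 0.9236
Solving, x = 8.231 × 10^-3 mol, y = 5.207 × 10^-3 mol
mass of NaCl = 8.231 × 10^-3 × 58.44 = 0.4810 g
% NaCl = 0.4810 / 0.9236 × 100 = 52.08 %

52.08 %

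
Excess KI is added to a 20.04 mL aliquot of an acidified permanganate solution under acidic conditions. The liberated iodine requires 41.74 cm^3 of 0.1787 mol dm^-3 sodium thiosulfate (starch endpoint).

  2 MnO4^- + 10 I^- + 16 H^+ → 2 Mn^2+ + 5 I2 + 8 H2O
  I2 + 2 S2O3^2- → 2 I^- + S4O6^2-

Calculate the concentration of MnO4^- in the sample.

0.07444 mol/L

n(S2O3^2-) = 0.04174 × 0.1787 = 7.459 × 10^-3 mol
n(I2) = n(S2O3^2-)/2 = 3.729 × 10^-3 mol
From the 2:5 ratio, n(MnO4^-) in the aliquot = 2/5 × 3.729 × 10^-3 = 1.492 × 10^-3 mol
[MnO4^-] = 1.492 × 10^-3 / 0.02004 = 0.07444 mol/L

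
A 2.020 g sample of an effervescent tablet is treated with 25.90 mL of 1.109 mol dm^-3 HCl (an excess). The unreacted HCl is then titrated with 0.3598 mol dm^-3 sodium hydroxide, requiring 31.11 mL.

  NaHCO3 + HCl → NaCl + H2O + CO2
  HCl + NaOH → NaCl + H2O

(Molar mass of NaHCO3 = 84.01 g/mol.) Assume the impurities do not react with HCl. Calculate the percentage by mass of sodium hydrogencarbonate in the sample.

n(HCl) added = 0.02590 × 1.109 = 0.02872 mol
n(NaOH) used in back-titration = 0.03111 × 0.3598 = 0.01119 mol
n(HCl) left over = 0.01119 mol (1:1 ratio)
n(HCl) consumed by analyte = 0.02872 − 0.01119 = 0.01753 mol
n(NaHCO3) = 0.01753 mol (1:1 ratio)
mass of NaHCO3 = 0.01753 × 84.01 = 1.473 g
% NaHCO3 = 1.473 / 2.020 × 100 = 72.90 %

72.90 %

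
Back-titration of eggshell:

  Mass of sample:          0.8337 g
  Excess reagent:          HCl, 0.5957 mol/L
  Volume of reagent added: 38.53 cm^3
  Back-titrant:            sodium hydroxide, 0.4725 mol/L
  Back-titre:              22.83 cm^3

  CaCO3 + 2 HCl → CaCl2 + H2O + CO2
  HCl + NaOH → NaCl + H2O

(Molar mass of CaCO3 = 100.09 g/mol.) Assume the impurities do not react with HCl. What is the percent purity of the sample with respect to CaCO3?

73.02 %

n(HCl) added = 0.03853 × 0.5957 = 0.02295 mol
n(NaOH) used in back-titration = 0.02283 × 0.4725 = 0.01079 mol
n(HCl) left over = 0.01079 mol (1:1 ratio)
n(HCl) consumed by analyte = 0.02295 − 0.01079 = 0.01217 mol
From the 1:2 ratio, n(CaCO3) = 1/2 × 0.01217 = 6.083 × 10^-3 mol
mass of CaCO3 = 6.083 × 10^-3 × 100.09 = 0.6088 g
% CaCO3 = 0.6088 / 0.8337 × 100 = 73.02 %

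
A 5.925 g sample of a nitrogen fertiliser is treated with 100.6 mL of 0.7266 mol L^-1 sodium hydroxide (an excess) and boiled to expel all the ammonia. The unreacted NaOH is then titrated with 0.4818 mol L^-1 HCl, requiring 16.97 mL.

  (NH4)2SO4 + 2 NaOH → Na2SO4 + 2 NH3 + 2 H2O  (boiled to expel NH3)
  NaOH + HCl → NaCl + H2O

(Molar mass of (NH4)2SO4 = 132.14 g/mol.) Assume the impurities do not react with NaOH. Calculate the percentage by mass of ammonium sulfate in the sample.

72.39 %

n(NaOH) added = 0.1006 × 0.7266 = 0.07310 mol
n(HCl) used in back-titration = 0.01697 × 0.4818 = 8.176 × 10^-3 mol
n(NaOH) left over = 8.176 × 10^-3 mol (1:1 ratio)
n(NaOH) consumed by analyte = 0.07310 − 8.176 × 10^-3 = 0.06492 mol
From the 1:2 ratio, n((NH4)2SO4) = 1/2 × 0.06492 = 0.03246 mol
mass of (NH4)2SO4 = 0.03246 × 132.14 = 4.289 g
% (NH4)2SO4 = 4.289 / 5.925 × 100 = 72.39 %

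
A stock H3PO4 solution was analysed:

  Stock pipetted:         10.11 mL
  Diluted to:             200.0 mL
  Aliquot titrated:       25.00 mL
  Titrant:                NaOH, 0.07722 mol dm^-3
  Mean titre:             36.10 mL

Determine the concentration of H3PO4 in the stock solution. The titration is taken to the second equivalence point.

1.103 mol/L

H3PO4 + 2 NaOH → Na2HPO4 + 2 H2O
n(NaOH) = 0.03610 × 0.07722 = 2.788 × 10^-3 mol
From the 1:2 ratio, n(H3PO4) in the aliquot = 1/2 × 2.788 × 10^-3 = 1.394 × 10^-3 mol
[H3PO4]_dilute = 1.394 × 10^-3 / 0.02500 = 0.05575 mol/L
Dilution factor = 200.0 / 10.11 = 19.78
[H3PO4]_stock = 0.05575 × 19.78 = 1.103 mol/L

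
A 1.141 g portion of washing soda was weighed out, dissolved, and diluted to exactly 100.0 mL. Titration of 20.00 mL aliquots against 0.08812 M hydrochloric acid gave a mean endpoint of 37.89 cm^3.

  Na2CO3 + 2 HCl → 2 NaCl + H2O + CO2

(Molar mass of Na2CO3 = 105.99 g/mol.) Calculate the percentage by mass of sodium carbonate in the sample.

77.54 %

n(HCl) per titration = 0.03789 × 0.08812 = 3.339 × 10^-3 mol
From the 1:2 ratio, n(Na2CO3) in each aliquot = 1/2 × 3.339 × 10^-3 = 1.669 × 10^-3 mol
n(Na2CO3) in the whole flask = 1.669 × 10^-3 × 100.0/20.00 = 8.347 × 10^-3 mol
mass of Na2CO3 = 8.347 × 10^-3 × 105.99 = 0.8847 g
% Na2CO3 = 0.8847 / 1.141 × 100 = 77.54 %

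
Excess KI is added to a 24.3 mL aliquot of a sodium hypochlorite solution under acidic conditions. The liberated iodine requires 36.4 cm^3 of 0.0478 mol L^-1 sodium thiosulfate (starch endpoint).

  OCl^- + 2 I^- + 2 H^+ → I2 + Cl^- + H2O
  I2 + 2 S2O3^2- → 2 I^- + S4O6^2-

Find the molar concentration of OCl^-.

0.0358 mol/L

n(S2O3^2-) = 0.0364 × 0.0478 = 1.74 × 10^-3 mol
n(I2) = n(S2O3^2-)/2 = 8.70 × 10^-4 mol
n(OCl^-) in the aliquot = 8.70 × 10^-4 mol (1:1 ratio)
[OCl^-] = 8.70 × 10^-4 / 0.0243 = 0.0358 mol/L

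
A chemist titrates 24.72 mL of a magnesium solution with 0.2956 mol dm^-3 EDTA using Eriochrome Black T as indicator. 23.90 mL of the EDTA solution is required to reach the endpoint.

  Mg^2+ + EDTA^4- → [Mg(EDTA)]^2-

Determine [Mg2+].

0.2858 mol/L

n(EDTA) = 0.02390 L × 0.2956 mol/L = 7.065 × 10^-3 mol
n(Mg2+) = 7.065 × 10^-3 mol (1:1 mole ratio)
[Mg2+] = 7.065 × 10^-3 mol / 0.02472 L = 0.2858 mol/L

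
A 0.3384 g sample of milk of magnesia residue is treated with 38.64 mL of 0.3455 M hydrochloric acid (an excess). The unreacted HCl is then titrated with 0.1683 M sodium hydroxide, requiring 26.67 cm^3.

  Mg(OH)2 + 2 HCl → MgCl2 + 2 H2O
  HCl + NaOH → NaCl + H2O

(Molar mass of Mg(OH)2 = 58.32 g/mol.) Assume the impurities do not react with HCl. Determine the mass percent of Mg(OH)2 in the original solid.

76.36 %

n(HCl) added = 0.03864 × 0.3455 = 0.01335 mol
n(NaOH) used in back-titration = 0.02667 × 0.1683 = 4.489 × 10^-3 mol
n(HCl) left over = 4.489 × 10^-3 mol (1:1 ratio)
n(HCl) consumed by analyte = 0.01335 − 4.489 × 10^-3 = 8.862 × 10^-3 mol
From the 1:2 ratio, n(Mg(OH)2) = 1/2 × 8.862 × 10^-3 = 4.431 × 10^-3 mol
mass of Mg(OH)2 = 4.431 × 10^-3 × 58.32 = 0.2584 g
% Mg(OH)2 = 0.2584 / 0.3384 × 100 = 76.36 %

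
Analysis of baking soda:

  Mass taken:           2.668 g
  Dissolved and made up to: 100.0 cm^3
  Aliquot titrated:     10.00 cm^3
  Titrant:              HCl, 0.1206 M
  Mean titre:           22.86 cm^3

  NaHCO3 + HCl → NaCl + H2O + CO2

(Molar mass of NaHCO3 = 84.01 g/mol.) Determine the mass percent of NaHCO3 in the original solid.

n(HCl) per titration = 0.02286 × 0.1206 = 2.757 × 10^-3 mol
n(NaHCO3) in each aliquot = 2.757 × 10^-3 mol (1:1 ratio)
n(NaHCO3) in the whole flask = 2.757 × 10^-3 × 100.0/10.00 = 0.02757 mol
mass of NaHCO3 = 0.02757 × 84.01 = 2.316 g
% NaHCO3 = 2.316 / 2.668 × 100 = 86.81 %

86.81 %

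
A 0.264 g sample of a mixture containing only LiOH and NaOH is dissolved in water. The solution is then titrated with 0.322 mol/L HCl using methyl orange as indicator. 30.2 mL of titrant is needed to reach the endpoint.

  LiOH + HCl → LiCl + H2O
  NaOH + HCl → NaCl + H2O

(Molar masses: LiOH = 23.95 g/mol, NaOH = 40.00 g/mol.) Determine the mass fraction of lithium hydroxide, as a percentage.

70.6 %

n(HCl) = 0.0302 × 0.322 = 9.72 × 10^-3 mol
Let x = n(LiOH), y = n(NaOH).
Titrant: 1x + 1y = 9.72 × 10^-3;  mass: 23.95x + 40.00y = 0.264
Solving, x = 7.79 × 10^-3 mol, y = 1.94 × 10^-3 mol
mass of LiOH = 7.79 × 10^-3 × 23.95 = 0.186 g
% LiOH = 0.186 / 0.264 × 100 = 70.6 %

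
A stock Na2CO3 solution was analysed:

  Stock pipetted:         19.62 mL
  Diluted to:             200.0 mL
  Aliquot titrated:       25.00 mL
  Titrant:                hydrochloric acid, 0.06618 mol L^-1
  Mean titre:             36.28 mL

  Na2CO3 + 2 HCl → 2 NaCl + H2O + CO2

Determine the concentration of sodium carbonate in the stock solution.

0.4895 mol/L

n(HCl) = 0.03628 × 0.06618 = 2.401 × 10^-3 mol
From the 1:2 ratio, n(Na2CO3) in the aliquot = 1/2 × 2.401 × 10^-3 = 1.201 × 10^-3 mol
[Na2CO3]_dilute = 1.201 × 10^-3 / 0.02500 = 0.04802 mol/L
Dilution factor = 200.0 / 19.62 = 10.19
[Na2CO3]_stock = 0.04802 × 10.19 = 0.4895 mol/L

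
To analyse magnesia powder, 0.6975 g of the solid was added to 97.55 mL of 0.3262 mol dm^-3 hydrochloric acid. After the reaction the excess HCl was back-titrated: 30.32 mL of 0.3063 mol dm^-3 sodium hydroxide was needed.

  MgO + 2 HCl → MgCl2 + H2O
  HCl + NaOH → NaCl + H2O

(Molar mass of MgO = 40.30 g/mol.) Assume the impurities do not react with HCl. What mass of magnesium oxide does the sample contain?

n(HCl) added = 0.09755 × 0.3262 = 0.03182 mol
n(NaOH) used in back-titration = 0.03032 × 0.3063 = 9.287 × 10^-3 mol
n(HCl) left over = 9.287 × 10^-3 mol (1:1 ratio)
n(HCl) consumed by analyte = 0.03182 − 9.287 × 10^-3 = 0.02253 mol
From the 1:2 ratio, n(MgO) = 1/2 × 0.02253 = 0.01127 mol
mass of MgO = 0.01127 × 40.30 = 0.4541 g

0.4541 g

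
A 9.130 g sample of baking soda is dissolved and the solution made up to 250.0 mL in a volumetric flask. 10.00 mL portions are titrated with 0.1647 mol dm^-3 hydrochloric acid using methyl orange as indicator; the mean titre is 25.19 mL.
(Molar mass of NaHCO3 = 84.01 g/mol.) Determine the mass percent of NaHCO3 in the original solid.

95.44 %

NaHCO3 + HCl → NaCl + H2O + CO2
n(HCl) per titration = 0.02519 × 0.1647 = 4.149 × 10^-3 mol
n(NaHCO3) in each aliquot = 4.149 × 10^-3 mol (1:1 ratio)
n(NaHCO3) in the whole flask = 4.149 × 10^-3 × 250.0/10.00 = 0.1037 mol
mass of NaHCO3 = 0.1037 × 84.01 = 8.714 g
% NaHCO3 = 8.714 / 9.130 × 100 = 95.44 %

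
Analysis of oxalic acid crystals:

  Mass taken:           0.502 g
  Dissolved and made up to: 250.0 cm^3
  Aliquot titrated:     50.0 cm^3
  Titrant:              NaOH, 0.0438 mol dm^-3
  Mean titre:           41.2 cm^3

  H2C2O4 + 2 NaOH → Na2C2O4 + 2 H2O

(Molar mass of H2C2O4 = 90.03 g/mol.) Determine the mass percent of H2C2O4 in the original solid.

n(NaOH) per titration = 0.0412 × 0.0438 = 1.80 × 10^-3 mol
From the 1:2 ratio, n(H2C2O4) in each aliquot = 1/2 × 1.80 × 10^-3 = 9.02 × 10^-4 mol
n(H2C2O4) in the whole flask = 9.02 × 10^-4 × 250.0/50.0 = 4.51 × 10^-3 mol
mass of H2C2O4 = 4.51 × 10^-3 × 90.03 = 0.406 g
% H2C2O4 = 0.406 / 0.502 × 100 = 80.9 %

80.9 %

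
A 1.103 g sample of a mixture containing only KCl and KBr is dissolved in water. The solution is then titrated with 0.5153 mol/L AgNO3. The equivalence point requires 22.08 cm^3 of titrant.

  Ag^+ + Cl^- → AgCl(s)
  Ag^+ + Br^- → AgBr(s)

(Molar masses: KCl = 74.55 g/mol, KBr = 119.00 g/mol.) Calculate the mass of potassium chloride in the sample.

0.4209 g

n(AgNO3) = 0.02208 × 0.5153 = 0.01138 mol
Let x = n(KCl), y = n(KBr).
Titrant: 1x + 1y = 0.01138;  mass: 74.55x + 119.00y = 1.103
Solving, x = 5.646 × 10^-3 mol, y = 5.732 × 10^-3 mol
mass of KCl = 5.646 × 10^-3 × 74.55 = 0.4209 g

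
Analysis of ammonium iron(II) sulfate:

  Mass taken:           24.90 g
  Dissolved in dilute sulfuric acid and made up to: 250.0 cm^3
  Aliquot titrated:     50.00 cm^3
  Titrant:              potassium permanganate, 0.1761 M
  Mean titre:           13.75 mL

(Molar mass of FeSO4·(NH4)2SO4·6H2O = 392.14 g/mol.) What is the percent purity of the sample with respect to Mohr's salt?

MnO4^- + 5 Fe^2+ + 8 H^+ → Mn^2+ + 5 Fe^3+ + 4 H2O
n(KMnO4) per titration = 0.01375 × 0.1761 = 2.421 × 10^-3 mol
From the 5:1 ratio, n(FeSO4·(NH4)2SO4·6H2O) in each aliquot = 5/1 × 2.421 × 10^-3 = 0.01211 mol
n(FeSO4·(NH4)2SO4·6H2O) in the whole flask = 0.01211 × 250.0/50.00 = 0.06053 mol
mass of FeSO4·(NH4)2SO4·6H2O = 0.06053 × 392.14 = 23.74 g
% FeSO4·(NH4)2SO4·6H2O = 23.74 / 24.90 × 100 = 95.33 %

95.33 %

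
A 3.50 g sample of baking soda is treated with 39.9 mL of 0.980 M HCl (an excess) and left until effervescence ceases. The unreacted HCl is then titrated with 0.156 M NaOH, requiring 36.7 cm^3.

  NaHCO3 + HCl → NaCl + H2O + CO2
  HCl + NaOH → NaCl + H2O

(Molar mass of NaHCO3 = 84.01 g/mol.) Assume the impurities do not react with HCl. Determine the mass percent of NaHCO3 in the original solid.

n(HCl) added = 0.0399 × 0.980 = 0.0391 mol
n(NaOH) used in back-titration = 0.0367 × 0.156 = 5.73 × 10^-3 mol
n(HCl) left over = 5.73 × 10^-3 mol (1:1 ratio)
n(HCl) consumed by analyte = 0.0391 − 5.73 × 10^-3 = 0.0334 mol
n(NaHCO3) = 0.0334 mol (1:1 ratio)
mass of NaHCO3 = 0.0334 × 84.01 = 2.80 g
% NaHCO3 = 2.80 / 3.50 × 100 = 80.1 %

80.1 %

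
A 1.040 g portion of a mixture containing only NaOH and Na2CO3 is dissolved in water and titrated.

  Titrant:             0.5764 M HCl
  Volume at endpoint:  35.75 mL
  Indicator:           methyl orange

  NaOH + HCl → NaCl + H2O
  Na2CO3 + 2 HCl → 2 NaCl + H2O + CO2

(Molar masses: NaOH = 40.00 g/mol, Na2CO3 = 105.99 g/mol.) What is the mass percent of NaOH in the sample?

15.40 %

n(HCl) = 0.03575 × 0.5764 = 0.02061 mol
Let x = n(NaOH), y = n(Na2CO3).
Titrant: 1x + 2y = 0.02061;  mass: 40.00x + 105.99y = 1.040
Solving, x = 4.004 × 10^-3 mol, y = 8.301 × 10^-3 mol
mass of NaOH = 4.004 × 10^-3 × 40.00 = 0.1602 g
% NaOH = 0.1602 / 1.040 × 100 = 15.40 %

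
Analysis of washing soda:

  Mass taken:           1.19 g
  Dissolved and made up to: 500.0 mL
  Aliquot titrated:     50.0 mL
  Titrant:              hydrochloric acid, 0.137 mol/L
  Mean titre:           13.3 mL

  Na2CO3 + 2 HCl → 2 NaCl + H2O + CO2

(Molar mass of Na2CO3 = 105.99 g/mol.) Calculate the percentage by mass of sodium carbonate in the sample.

n(HCl) per titration = 0.0133 × 0.137 = 1.82 × 10^-3 mol
From the 1:2 ratio, n(Na2CO3) in each aliquot = 1/2 × 1.82 × 10^-3 = 9.11 × 10^-4 mol
n(Na2CO3) in the whole flask = 9.11 × 10^-4 × 500.0/50.0 = 9.11 × 10^-3 mol
mass of Na2CO3 = 9.11 × 10^-3 × 105.99 = 0.966 g
% Na2CO3 = 0.966 / 1.19 × 100 = 81.1 %

81.1 %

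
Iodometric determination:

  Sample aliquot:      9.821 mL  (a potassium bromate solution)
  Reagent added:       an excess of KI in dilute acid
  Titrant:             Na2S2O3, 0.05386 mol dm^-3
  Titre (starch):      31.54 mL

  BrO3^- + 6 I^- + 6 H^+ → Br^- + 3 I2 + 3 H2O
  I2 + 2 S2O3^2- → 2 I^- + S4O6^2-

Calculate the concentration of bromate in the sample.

0.02883 mol/L

n(S2O3^2-) = 0.03154 × 0.05386 = 1.699 × 10^-3 mol
n(I2) = n(S2O3^2-)/2 = 8.494 × 10^-4 mol
From the 1:3 ratio, n(BrO3^-) in the aliquot = 1/3 × 8.494 × 10^-4 = 2.831 × 10^-4 mol
[BrO3^-] = 2.831 × 10^-4 / 0.009821 = 0.02883 mol/L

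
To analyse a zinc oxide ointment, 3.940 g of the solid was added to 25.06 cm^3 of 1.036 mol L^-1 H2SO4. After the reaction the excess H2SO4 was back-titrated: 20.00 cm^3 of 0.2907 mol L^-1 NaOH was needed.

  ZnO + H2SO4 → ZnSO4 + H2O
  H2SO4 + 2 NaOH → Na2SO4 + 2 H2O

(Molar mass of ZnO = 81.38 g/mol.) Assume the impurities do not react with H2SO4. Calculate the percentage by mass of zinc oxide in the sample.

n(H2SO4) added = 0.02506 × 1.036 = 0.02596 mol
n(NaOH) used in back-titration = 0.02000 × 0.2907 = 5.814 × 10^-3 mol
From the 1:2 ratio, n(H2SO4) left over = 1/2 × 5.814 × 10^-3 = 2.907 × 10^-3 mol
n(H2SO4) consumed by analyte = 0.02596 − 2.907 × 10^-3 = 0.02306 mol
n(ZnO) = 0.02306 mol (1:1 ratio)
mass of ZnO = 0.02306 × 81.38 = 1.876 g
% ZnO = 1.876 / 3.940 × 100 = 47.62 %

47.62 %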